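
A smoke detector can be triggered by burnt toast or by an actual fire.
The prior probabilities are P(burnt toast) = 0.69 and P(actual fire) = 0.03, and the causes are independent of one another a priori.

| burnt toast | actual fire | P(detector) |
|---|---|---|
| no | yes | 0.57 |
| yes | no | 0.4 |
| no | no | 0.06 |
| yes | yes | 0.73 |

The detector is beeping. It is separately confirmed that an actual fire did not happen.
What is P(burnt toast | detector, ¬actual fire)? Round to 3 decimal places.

P(burnt toast | detector, ¬actual fire) ≈ 0.937

Numerator (weight on configurations with burnt toast): 0.4·0.69 = 0.276000
Denominator P(detector | ¬actual fire): 0.06·0.31 + 0.4·0.69 = 0.294600
Posterior = 0.276000 / 0.294600 ≈ 0.937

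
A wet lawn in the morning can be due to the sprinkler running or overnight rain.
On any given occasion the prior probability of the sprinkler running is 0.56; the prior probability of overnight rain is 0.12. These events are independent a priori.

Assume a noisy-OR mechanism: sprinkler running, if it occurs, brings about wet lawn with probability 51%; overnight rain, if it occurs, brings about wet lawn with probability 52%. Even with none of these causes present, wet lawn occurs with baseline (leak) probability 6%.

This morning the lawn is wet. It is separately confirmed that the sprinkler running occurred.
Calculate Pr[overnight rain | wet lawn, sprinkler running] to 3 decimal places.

Pr[overnight rain | wet lawn, sprinkler running] ≈ 0.165

Under noisy-OR, P(wet lawn | causes) = 1 − (1−0.06)·∏(1−qᵢ) over the active causes.
Enumerate both values of overnight rain and weight by the priors:
  P(wet lawn | sprinkler running) = 0.5394·0.88 + 0.778912·0.12
        = 0.474672 + 0.093469 = 0.568141
Keeping only the overnight rain-present terms gives 0.093469, so
  P(overnight rain | wet lawn, sprinkler running) = 0.093469 / 0.568141 ≈ 0.165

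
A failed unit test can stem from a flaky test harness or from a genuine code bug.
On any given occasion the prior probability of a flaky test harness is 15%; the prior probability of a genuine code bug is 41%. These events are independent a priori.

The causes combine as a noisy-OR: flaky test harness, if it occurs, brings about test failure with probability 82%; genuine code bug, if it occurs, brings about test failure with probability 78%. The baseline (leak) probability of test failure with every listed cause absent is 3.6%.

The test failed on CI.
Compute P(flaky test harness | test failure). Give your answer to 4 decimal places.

Under noisy-OR, P(test failure | causes) = 1 − (1−0.036)·∏(1−qᵢ) over the active causes.
P(test failure) = 0.036·0.85·0.59 + 0.78792·0.85·0.41 + 0.82648·0.15·0.59 + 0.961826·0.15·0.41 = 0.018054 + 0.274590 + 0.073143 + 0.059152 = 0.424939
The flaky test harness-present share is 0.073143 + 0.059152 = 0.132295.
Hence the posterior is 0.132295/0.424939 ≈ 0.3113.

P(flaky test harness | test failure) ≈ 0.3113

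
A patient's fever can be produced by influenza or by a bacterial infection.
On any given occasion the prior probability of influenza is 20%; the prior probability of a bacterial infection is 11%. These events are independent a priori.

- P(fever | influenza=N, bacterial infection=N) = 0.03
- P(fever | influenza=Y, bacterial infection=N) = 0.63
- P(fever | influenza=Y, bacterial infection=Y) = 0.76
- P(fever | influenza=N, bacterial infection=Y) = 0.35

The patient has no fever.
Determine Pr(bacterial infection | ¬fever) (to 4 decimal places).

Weight on bacterial infection=true, given the evidence: 0.057200 + 0.005280 = 0.062480
Denominator P(¬fever): 0.97*0.8*0.89 + 0.65*0.8*0.11 + 0.37*0.2*0.89 + 0.24*0.2*0.11 = 0.818980
P(bacterial infection | ¬fever) = 0.062480/0.818980 ≈ 0.0763

Pr(bacterial infection | ¬fever) ≈ 0.0763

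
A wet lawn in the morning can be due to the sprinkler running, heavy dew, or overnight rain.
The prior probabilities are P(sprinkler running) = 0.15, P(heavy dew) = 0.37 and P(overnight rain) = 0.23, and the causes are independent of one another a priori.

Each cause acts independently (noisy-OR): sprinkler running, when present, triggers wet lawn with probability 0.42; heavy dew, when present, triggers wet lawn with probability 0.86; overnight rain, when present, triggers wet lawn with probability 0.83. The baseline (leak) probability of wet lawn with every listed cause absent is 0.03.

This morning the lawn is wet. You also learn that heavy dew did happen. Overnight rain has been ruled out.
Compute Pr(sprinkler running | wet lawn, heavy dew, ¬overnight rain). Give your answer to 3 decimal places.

Pr(sprinkler running | wet lawn, heavy dew, ¬overnight rain) ≈ 0.158

Under noisy-OR, P(wet lawn | causes) = 1 − (1−0.03)·∏(1−qᵢ) over the active causes.
Enumerate both values of sprinkler running and weight by the priors:
  P(wet lawn | heavy dew, ¬overnight rain) = 0.8642*0.85 + 0.921236*0.15
        = 0.734570 + 0.138185 = 0.872755
Keeping only the sprinkler running-present terms gives 0.138185, so
  P(sprinkler running | wet lawn, heavy dew, ¬overnight rain) = 0.138185 / 0.872755 ≈ 0.158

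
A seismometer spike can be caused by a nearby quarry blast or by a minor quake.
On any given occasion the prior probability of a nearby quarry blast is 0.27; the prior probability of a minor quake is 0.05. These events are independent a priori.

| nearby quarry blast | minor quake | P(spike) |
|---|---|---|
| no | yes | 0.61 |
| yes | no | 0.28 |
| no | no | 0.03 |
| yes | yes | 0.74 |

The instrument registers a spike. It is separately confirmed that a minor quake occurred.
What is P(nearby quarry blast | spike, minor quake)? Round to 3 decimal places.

P(nearby quarry blast | spike, minor quake) ≈ 0.310

Numerator (weight on configurations with nearby quarry blast): 0.74·0.27 = 0.199800
Denominator P(spike | minor quake): 0.61·0.73 + 0.74·0.27 = 0.645100
P(nearby quarry blast | spike, minor quake) = 0.199800/0.645100 ≈ 0.310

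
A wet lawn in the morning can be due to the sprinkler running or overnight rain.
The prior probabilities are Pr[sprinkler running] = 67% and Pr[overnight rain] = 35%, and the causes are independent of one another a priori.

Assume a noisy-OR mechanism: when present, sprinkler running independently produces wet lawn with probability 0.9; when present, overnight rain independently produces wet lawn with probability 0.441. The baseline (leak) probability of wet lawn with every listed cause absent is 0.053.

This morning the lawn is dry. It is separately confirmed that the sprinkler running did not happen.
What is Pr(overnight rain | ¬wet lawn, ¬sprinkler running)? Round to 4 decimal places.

Pr(overnight rain | ¬wet lawn, ¬sprinkler running) ≈ 0.2314

Under noisy-OR, P(wet lawn | causes) = 1 − (1−0.053)·∏(1−qᵢ) over the active causes.
P(¬wet lawn | ¬sprinkler running) = 0.947·0.65 + 0.529373·0.35 = 0.615550 + 0.185281 = 0.800831
The overnight rain-present share is 0.529373·0.35 = 0.185281.
P(overnight rain | ¬wet lawn, ¬sprinkler running) = 0.185281 / 0.800831 ≈ 0.2314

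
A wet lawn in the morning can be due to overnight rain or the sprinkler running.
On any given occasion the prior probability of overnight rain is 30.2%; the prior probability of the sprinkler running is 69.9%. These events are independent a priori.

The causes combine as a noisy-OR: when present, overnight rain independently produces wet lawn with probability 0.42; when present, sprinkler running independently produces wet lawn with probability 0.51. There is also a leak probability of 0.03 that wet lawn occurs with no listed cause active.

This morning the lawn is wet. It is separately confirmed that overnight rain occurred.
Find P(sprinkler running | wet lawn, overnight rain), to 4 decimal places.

P(sprinkler running | wet lawn, overnight rain) ≈ 0.7936

Under noisy-OR, P(wet lawn | causes) = 1 − (1−0.03)·∏(1−qᵢ) over the active causes.
P(wet lawn | overnight rain) = 0.4374*0.301 + 0.724326*0.699 = 0.131657 + 0.506304 = 0.637961
Restricting to configurations with sprinkler running present: 0.724326*0.699 = 0.506304.
Hence the posterior is 0.506304/0.637961 ≈ 0.7936.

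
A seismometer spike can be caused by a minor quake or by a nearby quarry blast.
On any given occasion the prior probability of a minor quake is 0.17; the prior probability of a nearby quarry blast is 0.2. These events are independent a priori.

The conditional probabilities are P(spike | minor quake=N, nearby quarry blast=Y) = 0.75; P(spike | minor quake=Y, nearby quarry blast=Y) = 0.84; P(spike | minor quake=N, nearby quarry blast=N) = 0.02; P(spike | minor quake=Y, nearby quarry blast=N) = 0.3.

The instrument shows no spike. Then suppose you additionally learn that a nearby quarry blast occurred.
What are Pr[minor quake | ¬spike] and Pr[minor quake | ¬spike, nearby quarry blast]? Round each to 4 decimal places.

Numerator (weight on configurations with minor quake): 0.095200 + 0.005440 = 0.100640
The normalizing constant is 0.98*0.83*0.8 + 0.25*0.83*0.2 + 0.7*0.17*0.8 + 0.16*0.17*0.2 = 0.792860
Posterior = 0.100640 / 0.792860 ≈ 0.1269

Now also conditioning on nearby quarry blast=true:
Weight on minor quake=true, given the evidence: 0.16·0.17 = 0.027200
Denominator P(¬spike | nearby quarry blast): 0.25·0.83 + 0.16·0.17 = 0.234700
Posterior = 0.027200 / 0.234700 ≈ 0.1159

Pr[minor quake | ¬spike] ≈ 0.1269; Pr[minor quake | ¬spike, nearby quarry blast] ≈ 0.1159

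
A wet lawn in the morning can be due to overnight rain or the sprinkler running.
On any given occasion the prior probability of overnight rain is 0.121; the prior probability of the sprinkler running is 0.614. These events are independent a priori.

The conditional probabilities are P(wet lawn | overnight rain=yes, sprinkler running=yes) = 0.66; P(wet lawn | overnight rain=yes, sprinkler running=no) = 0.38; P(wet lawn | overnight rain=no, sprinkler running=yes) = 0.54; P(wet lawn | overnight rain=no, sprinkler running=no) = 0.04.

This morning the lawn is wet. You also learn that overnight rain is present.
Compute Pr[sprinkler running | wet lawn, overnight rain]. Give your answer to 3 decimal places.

Pr[sprinkler running | wet lawn, overnight rain] ≈ 0.734

Enumerate both values of sprinkler running and weight by the priors:
  P(wet lawn | overnight rain) = 0.38*0.386 + 0.66*0.614
        = 0.146680 + 0.405240 = 0.551920
The terms with sprinkler running present sum to 0.405240, so
  P(sprinkler running | wet lawn, overnight rain) = 0.405240 / 0.551920 ≈ 0.734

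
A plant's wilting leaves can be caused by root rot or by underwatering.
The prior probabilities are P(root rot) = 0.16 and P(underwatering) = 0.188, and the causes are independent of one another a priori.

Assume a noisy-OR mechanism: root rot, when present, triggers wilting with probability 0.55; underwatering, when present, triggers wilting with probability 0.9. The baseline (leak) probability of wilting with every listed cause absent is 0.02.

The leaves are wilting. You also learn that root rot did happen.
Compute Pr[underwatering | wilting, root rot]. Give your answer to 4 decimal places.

Under noisy-OR, P(wilting | causes) = 1 − (1−0.02)·∏(1−qᵢ) over the active causes.
P(wilting | root rot) = 0.559×0.812 + 0.9559×0.188 = 0.453908 + 0.179709 = 0.633617
Restricting to configurations with underwatering present: 0.9559×0.188 = 0.179709.
So P(underwatering | wilting, root rot) = 0.179709/0.633617 ≈ 0.2836.

Pr[underwatering | wilting, root rot] ≈ 0.2836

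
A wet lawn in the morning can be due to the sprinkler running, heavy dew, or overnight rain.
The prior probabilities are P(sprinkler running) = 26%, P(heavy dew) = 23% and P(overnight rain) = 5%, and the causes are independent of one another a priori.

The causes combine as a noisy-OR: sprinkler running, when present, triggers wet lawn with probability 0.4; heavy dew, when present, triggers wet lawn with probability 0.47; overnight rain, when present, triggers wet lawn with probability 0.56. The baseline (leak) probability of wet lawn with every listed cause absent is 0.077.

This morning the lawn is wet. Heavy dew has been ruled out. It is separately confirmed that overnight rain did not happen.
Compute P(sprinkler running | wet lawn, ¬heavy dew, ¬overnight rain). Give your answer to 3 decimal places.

P(sprinkler running | wet lawn, ¬heavy dew, ¬overnight rain) ≈ 0.671

Under noisy-OR, P(wet lawn | causes) = 1 − (1−0.077)·∏(1−qᵢ) over the active causes.
By total probability over both values of sprinkler running:
  P(wet lawn | ¬heavy dew, ¬overnight rain) = 0.077·0.74 + 0.4462·0.26
        = 0.056980 + 0.116012 = 0.172992
The terms with sprinkler running present sum to 0.116012, so
  P(sprinkler running | wet lawn, ¬heavy dew, ¬overnight rain) = 0.116012 / 0.172992 ≈ 0.671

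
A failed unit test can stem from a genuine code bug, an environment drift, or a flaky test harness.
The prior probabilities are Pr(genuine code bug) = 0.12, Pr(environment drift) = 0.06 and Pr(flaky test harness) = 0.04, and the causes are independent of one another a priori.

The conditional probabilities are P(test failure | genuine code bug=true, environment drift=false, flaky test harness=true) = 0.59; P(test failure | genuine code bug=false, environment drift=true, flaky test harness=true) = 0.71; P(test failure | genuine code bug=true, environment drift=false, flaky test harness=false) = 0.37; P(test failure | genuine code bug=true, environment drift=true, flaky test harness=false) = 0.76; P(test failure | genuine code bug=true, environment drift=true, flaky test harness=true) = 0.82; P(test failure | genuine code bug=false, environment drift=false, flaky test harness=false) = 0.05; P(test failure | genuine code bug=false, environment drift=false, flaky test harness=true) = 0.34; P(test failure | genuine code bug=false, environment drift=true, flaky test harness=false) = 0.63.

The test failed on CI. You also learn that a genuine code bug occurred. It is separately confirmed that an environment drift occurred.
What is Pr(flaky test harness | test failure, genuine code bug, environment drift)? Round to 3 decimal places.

Pr(flaky test harness | test failure, genuine code bug, environment drift) ≈ 0.043

Weight on flaky test harness=true, given the evidence: 0.82*0.04 = 0.032800
Denominator P(test failure | genuine code bug, environment drift): 0.76*0.96 + 0.82*0.04 = 0.762400
P(flaky test harness | test failure, genuine code bug, environment drift) = 0.032800/0.762400 ≈ 0.043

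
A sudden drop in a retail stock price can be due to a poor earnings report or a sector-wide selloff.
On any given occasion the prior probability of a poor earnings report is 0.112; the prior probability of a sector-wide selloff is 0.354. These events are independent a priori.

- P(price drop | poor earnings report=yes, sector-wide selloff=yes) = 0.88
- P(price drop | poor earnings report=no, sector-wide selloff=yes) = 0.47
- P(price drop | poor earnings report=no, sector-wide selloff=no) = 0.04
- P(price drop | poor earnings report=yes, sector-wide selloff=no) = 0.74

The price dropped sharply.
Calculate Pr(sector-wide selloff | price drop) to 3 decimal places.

Pr(sector-wide selloff | price drop) ≈ 0.705

Weight on sector-wide selloff=true, given the evidence: 0.147745 + 0.034890 = 0.182635
Normalizer over all consistent configurations: 0.04*0.888*0.646 + 0.47*0.888*0.354 + 0.74*0.112*0.646 + 0.88*0.112*0.354 = 0.259121
P(sector-wide selloff | price drop) = 0.182635/0.259121 ≈ 0.705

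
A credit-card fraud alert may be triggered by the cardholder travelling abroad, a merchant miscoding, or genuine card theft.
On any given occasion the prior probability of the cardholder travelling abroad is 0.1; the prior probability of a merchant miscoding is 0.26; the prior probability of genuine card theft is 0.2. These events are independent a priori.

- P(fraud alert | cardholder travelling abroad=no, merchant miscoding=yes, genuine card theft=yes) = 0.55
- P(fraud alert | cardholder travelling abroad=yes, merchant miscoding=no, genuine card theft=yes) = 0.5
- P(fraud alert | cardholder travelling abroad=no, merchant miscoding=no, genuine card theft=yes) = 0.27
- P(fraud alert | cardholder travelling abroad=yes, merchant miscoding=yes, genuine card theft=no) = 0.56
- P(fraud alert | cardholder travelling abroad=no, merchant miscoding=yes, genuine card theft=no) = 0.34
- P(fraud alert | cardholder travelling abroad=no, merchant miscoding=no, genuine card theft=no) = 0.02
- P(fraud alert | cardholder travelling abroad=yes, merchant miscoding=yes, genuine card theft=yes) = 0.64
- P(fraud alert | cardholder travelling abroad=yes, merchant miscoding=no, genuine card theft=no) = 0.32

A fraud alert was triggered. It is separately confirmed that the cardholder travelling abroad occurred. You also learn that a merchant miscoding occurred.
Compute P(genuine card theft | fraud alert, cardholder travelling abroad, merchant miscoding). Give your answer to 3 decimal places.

P(fraud alert | cardholder travelling abroad, merchant miscoding) = 0.56*0.8 + 0.64*0.2 = 0.448000 + 0.128000 = 0.576000
Of this, 0.128000 comes from 0.64*0.2 (the genuine card theft=true cases).
So P(genuine card theft | fraud alert, cardholder travelling abroad, merchant miscoding) = 0.128000/0.576000 ≈ 0.222.

P(genuine card theft | fraud alert, cardholder travelling abroad, merchant miscoding) ≈ 0.222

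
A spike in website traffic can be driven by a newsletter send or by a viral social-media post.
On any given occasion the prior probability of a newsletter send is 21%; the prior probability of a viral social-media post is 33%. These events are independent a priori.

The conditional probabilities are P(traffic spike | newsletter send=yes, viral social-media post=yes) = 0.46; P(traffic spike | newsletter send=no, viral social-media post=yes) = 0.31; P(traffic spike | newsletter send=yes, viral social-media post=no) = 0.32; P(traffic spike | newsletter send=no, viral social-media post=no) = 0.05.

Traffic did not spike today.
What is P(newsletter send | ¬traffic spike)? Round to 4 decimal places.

P(newsletter send | ¬traffic spike) ≈ 0.1631

P(¬traffic spike) = 0.95×0.79×0.67 + 0.69×0.79×0.33 + 0.68×0.21×0.67 + 0.54×0.21×0.33 = 0.502835 + 0.179883 + 0.095676 + 0.037422 = 0.815816
Restricting to configurations with newsletter send present: 0.095676 + 0.037422 = 0.133098.
Hence the posterior is 0.133098/0.815816 ≈ 0.1631.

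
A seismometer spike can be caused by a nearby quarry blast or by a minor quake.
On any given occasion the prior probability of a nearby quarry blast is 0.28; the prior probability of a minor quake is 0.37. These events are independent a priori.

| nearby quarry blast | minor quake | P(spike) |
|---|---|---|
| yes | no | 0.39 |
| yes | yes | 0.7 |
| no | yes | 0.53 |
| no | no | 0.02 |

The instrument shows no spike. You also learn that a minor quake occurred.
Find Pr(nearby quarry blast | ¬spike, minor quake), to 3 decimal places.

P(¬spike | minor quake) = 0.47·0.72 + 0.3·0.28 = 0.338400 + 0.084000 = 0.422400
Of this, 0.084000 comes from 0.3·0.28 (the nearby quarry blast=true cases).
So P(nearby quarry blast | ¬spike, minor quake) = 0.084000/0.422400 ≈ 0.199.

Pr(nearby quarry blast | ¬spike, minor quake) ≈ 0.199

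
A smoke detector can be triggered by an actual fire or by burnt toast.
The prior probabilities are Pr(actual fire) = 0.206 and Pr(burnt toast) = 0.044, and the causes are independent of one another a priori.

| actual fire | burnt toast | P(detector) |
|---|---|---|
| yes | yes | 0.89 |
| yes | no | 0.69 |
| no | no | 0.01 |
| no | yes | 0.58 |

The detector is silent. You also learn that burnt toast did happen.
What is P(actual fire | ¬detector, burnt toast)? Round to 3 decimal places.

P(actual fire | ¬detector, burnt toast) ≈ 0.064

For the numerator, keep only actual fire=true terms: 0.11×0.206 = 0.022660
Normalizer over all consistent configurations: 0.42×0.794 + 0.11×0.206 = 0.356140
P(actual fire | ¬detector, burnt toast) = 0.022660/0.356140 ≈ 0.064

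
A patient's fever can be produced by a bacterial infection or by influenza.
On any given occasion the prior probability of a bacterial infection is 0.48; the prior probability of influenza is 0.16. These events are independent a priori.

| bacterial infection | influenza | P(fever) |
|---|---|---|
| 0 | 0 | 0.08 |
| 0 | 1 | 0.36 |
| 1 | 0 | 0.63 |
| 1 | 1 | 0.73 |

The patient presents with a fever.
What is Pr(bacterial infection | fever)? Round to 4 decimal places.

P(fever) = 0.08·0.52·0.84 + 0.36·0.52·0.16 + 0.63·0.48·0.84 + 0.73·0.48·0.16 = 0.034944 + 0.029952 + 0.254016 + 0.056064 = 0.374976
Of this, 0.310080 comes from 0.254016 + 0.056064 (the bacterial infection=true cases).
Hence the posterior is 0.310080/0.374976 ≈ 0.8269.

Pr(bacterial infection | fever) ≈ 0.8269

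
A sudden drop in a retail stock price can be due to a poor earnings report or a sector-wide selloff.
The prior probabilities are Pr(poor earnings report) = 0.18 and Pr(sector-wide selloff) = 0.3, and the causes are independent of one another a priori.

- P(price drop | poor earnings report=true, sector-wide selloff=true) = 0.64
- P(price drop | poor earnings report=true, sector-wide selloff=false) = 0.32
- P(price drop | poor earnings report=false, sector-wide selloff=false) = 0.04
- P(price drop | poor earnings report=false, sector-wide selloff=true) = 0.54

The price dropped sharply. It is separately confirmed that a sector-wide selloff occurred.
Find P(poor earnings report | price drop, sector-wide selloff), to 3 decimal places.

P(poor earnings report | price drop, sector-wide selloff) ≈ 0.206

P(price drop | sector-wide selloff) = 0.54×0.82 + 0.64×0.18 = 0.442800 + 0.115200 = 0.558000
Of this, 0.115200 comes from 0.64×0.18 (the poor earnings report=true cases).
So P(poor earnings report | price drop, sector-wide selloff) = 0.115200/0.558000 ≈ 0.206.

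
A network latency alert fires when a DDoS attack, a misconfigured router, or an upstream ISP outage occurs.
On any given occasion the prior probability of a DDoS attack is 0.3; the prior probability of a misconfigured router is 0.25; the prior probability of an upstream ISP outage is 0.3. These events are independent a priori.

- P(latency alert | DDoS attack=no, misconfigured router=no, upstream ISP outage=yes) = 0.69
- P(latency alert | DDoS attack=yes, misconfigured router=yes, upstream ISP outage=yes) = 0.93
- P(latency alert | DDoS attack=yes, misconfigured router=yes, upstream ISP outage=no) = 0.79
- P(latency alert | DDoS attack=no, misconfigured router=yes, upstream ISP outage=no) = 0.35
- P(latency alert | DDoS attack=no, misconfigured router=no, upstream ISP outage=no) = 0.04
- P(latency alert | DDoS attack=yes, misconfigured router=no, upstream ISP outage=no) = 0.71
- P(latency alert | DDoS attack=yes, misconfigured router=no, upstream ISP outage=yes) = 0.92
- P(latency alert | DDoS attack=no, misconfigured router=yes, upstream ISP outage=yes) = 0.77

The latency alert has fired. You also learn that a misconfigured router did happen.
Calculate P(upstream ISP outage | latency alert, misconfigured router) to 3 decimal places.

P(upstream ISP outage | latency alert, misconfigured router) ≈ 0.421

For the numerator, keep only upstream ISP outage=true terms: 0.161700 + 0.083700 = 0.245400
Denominator P(latency alert | misconfigured router): 0.35·0.7·0.7 + 0.77·0.7·0.3 + 0.79·0.3·0.7 + 0.93·0.3·0.3 = 0.582800
Posterior = 0.245400 / 0.582800 ≈ 0.421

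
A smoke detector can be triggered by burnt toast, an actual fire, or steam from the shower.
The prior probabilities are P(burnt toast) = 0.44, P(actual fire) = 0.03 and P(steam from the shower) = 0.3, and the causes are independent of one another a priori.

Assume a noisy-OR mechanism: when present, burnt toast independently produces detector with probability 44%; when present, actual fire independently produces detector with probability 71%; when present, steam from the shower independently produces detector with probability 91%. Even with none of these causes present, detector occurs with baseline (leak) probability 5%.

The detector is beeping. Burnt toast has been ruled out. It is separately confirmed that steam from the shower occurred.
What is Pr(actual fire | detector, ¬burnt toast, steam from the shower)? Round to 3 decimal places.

Under noisy-OR, P(detector | causes) = 1 − (1−0.05)·∏(1−qᵢ) over the active causes.
For the numerator, keep only actual fire=true terms: 0.975205·0.03 = 0.029256
The normalizing constant is 0.9145·0.97 + 0.975205·0.03 = 0.916321
Posterior = 0.029256 / 0.916321 ≈ 0.032

Pr(actual fire | detector, ¬burnt toast, steam from the shower) ≈ 0.032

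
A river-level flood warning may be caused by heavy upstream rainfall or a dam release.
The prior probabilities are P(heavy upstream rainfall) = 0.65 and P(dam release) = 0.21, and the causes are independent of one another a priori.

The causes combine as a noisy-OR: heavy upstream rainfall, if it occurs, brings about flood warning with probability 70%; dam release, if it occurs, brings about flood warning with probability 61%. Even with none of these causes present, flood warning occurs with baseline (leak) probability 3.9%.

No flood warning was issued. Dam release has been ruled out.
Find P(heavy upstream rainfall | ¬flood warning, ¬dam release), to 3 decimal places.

P(heavy upstream rainfall | ¬flood warning, ¬dam release) ≈ 0.358

Under noisy-OR, P(flood warning | causes) = 1 − (1−0.039)·∏(1−qᵢ) over the active causes.
P(¬flood warning | ¬dam release) = 0.961·0.35 + 0.2883·0.65 = 0.336350 + 0.187395 = 0.523745
Restricting to configurations with heavy upstream rainfall present: 0.2883·0.65 = 0.187395.
P(heavy upstream rainfall | ¬flood warning, ¬dam release) = 0.187395 / 0.523745 ≈ 0.358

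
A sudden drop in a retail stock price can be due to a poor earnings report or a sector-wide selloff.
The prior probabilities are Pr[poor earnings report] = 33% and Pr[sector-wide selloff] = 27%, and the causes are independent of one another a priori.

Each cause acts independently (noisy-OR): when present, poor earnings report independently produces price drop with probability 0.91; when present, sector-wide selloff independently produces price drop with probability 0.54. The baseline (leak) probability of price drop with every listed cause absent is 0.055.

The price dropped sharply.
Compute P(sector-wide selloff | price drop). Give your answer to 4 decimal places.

Under noisy-OR, P(price drop | causes) = 1 − (1−0.055)·∏(1−qᵢ) over the active causes.
Weight on sector-wide selloff=true, given the evidence: 0.102263 + 0.085614 = 0.187877
Denominator P(price drop): 0.055*0.67*0.73 + 0.5653*0.67*0.27 + 0.91495*0.33*0.73 + 0.960877*0.33*0.27 = 0.435189
Posterior = 0.187877 / 0.435189 ≈ 0.4317

P(sector-wide selloff | price drop) ≈ 0.4317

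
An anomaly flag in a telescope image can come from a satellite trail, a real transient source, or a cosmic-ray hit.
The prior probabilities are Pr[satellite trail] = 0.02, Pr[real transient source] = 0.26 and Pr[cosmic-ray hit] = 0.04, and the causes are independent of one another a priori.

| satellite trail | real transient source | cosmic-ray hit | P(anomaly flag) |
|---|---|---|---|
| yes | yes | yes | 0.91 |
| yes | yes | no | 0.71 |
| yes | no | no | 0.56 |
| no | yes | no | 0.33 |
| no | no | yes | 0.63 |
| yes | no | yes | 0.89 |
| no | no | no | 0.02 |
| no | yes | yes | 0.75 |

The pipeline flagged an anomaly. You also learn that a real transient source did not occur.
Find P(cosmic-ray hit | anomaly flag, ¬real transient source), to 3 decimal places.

P(cosmic-ray hit | anomaly flag, ¬real transient source) ≈ 0.462

Enumerate the 4 (satellite trail, cosmic-ray hit) configurations and weight by the priors:
  P(anomaly flag | ¬real transient source) = 0.02*0.98*0.96 + 0.63*0.98*0.04 + 0.56*0.02*0.96 + 0.89*0.02*0.04
        = 0.018816 + 0.024696 + 0.010752 + 0.000712 = 0.054976
The terms with cosmic-ray hit present sum to 0.025408, so
  P(cosmic-ray hit | anomaly flag, ¬real transient source) = 0.025408 / 0.054976 ≈ 0.462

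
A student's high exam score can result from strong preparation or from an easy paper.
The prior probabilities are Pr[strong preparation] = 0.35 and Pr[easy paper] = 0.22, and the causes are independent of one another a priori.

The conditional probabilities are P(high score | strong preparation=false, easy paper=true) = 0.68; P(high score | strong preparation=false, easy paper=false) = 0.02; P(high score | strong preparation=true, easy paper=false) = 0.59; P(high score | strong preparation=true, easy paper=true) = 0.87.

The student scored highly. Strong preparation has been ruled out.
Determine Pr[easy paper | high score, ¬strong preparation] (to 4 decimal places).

Pr[easy paper | high score, ¬strong preparation] ≈ 0.9056

For the numerator, keep only easy paper=true terms: 0.68·0.22 = 0.149600
Denominator P(high score | ¬strong preparation): 0.02·0.78 + 0.68·0.22 = 0.165200
Posterior = 0.149600 / 0.165200 ≈ 0.9056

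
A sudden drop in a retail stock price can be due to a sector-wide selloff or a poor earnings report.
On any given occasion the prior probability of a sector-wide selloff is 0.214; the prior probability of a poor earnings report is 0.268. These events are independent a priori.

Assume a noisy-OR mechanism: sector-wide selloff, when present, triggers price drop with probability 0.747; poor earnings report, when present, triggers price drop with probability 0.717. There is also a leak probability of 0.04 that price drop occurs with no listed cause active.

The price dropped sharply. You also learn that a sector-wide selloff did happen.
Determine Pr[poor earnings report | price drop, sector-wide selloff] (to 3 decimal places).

Pr[poor earnings report | price drop, sector-wide selloff] ≈ 0.311

Under noisy-OR, P(price drop | causes) = 1 − (1−0.04)·∏(1−qᵢ) over the active causes.
P(price drop | sector-wide selloff) = 0.75712·0.732 + 0.931265·0.268 = 0.554212 + 0.249579 = 0.803791
The poor earnings report-present share is 0.931265·0.268 = 0.249579.
Hence the posterior is 0.249579/0.803791 ≈ 0.311.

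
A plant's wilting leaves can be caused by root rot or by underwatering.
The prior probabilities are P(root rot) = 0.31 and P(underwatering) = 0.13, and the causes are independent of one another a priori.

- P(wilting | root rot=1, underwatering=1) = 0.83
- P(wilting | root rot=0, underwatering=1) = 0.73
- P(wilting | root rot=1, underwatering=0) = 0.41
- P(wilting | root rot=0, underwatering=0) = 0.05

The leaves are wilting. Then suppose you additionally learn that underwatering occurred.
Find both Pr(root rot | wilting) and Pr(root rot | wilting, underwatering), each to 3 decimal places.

Pr(root rot | wilting) ≈ 0.601; Pr(root rot | wilting, underwatering) ≈ 0.338

P(wilting) = 0.05·0.69·0.87 + 0.73·0.69·0.13 + 0.41·0.31·0.87 + 0.83·0.31·0.13 = 0.030015 + 0.065481 + 0.110577 + 0.033449 = 0.239522
Restricting to configurations with root rot present: 0.110577 + 0.033449 = 0.144026.
So P(root rot | wilting) = 0.144026/0.239522 ≈ 0.601.

Now also conditioning on underwatering=true:
By total probability over both values of root rot:
  P(wilting | underwatering) = 0.73·0.69 + 0.83·0.31
        = 0.503700 + 0.257300 = 0.761000
The terms with root rot present sum to 0.257300, so
  P(root rot | wilting, underwatering) = 0.257300 / 0.761000 ≈ 0.338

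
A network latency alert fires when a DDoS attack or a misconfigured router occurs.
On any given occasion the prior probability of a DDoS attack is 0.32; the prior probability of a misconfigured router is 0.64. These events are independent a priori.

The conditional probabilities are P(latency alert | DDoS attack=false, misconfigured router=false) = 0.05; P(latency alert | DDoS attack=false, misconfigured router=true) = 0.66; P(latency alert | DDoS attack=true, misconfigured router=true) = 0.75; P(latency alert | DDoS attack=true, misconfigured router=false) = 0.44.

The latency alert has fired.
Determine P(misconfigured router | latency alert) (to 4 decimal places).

P(latency alert) = 0.05·0.68·0.36 + 0.66·0.68·0.64 + 0.44·0.32·0.36 + 0.75·0.32·0.64 = 0.012240 + 0.287232 + 0.050688 + 0.153600 = 0.503760
Restricting to configurations with misconfigured router present: 0.287232 + 0.153600 = 0.440832.
Hence the posterior is 0.440832/0.503760 ≈ 0.8751.

P(misconfigured router | latency alert) ≈ 0.8751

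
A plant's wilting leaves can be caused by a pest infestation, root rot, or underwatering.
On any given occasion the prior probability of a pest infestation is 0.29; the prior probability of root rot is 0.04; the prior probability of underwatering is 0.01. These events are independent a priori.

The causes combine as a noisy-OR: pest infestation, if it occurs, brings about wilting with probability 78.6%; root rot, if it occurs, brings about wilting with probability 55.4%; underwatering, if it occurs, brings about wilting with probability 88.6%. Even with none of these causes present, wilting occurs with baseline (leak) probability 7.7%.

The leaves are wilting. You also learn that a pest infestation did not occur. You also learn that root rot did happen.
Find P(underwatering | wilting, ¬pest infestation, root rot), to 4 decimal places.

Under noisy-OR, P(wilting | causes) = 1 − (1−0.077)·∏(1−qᵢ) over the active causes.
Weight on underwatering=true, given the evidence: 0.953071·0.01 = 0.009531
Denominator P(wilting | ¬pest infestation, root rot): 0.588342·0.99 + 0.953071·0.01 = 0.591990
Posterior = 0.009531 / 0.591990 ≈ 0.0161

P(underwatering | wilting, ¬pest infestation, root rot) ≈ 0.0161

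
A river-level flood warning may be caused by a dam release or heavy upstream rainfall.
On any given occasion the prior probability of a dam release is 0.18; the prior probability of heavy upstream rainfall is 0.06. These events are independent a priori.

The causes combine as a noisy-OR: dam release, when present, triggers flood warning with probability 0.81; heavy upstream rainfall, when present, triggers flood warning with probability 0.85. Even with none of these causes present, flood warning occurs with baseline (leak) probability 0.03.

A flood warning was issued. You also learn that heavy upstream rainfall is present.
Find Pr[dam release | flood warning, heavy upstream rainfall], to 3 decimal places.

Pr[dam release | flood warning, heavy upstream rainfall] ≈ 0.200

Under noisy-OR, P(flood warning | causes) = 1 − (1−0.03)·∏(1−qᵢ) over the active causes.
For the numerator, keep only dam release=true terms: 0.972355·0.18 = 0.175024
Denominator P(flood warning | heavy upstream rainfall): 0.8545·0.82 + 0.972355·0.18 = 0.875714
P(dam release | flood warning, heavy upstream rainfall) = 0.175024/0.875714 ≈ 0.200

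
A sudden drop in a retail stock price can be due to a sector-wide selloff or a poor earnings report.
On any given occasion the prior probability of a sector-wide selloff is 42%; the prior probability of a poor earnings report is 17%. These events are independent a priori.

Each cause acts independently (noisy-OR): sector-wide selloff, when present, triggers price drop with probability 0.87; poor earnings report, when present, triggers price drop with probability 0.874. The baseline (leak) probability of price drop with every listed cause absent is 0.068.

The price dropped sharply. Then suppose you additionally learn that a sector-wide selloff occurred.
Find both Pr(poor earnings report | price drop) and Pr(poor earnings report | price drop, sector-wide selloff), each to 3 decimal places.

Under noisy-OR, P(price drop | causes) = 1 − (1−0.068)·∏(1−qᵢ) over the active causes.
By total probability over the 4 (sector-wide selloff, poor earnings report) configurations:
  P(price drop) = 0.068*0.58*0.83 + 0.882568*0.58*0.17 + 0.87884*0.42*0.83 + 0.984734*0.42*0.17
        = 0.032735 + 0.087021 + 0.306364 + 0.070310 = 0.496430
Keeping only the poor earnings report-present terms gives 0.157331, so
  P(poor earnings report | price drop) = 0.157331 / 0.496430 ≈ 0.317

Now also conditioning on sector-wide selloff=true:
P(price drop | sector-wide selloff) = 0.87884·0.83 + 0.984734·0.17 = 0.729437 + 0.167405 = 0.896842
Of this, 0.167405 comes from 0.984734·0.17 (the poor earnings report=true cases).
P(poor earnings report | price drop, sector-wide selloff) = 0.167405 / 0.896842 ≈ 0.187
This is intercausal reasoning (explaining away): once sector-wide selloff accounts for the price drop, poor earnings report becomes less likely.

Pr(poor earnings report | price drop) ≈ 0.317; Pr(poor earnings report | price drop, sector-wide selloff) ≈ 0.187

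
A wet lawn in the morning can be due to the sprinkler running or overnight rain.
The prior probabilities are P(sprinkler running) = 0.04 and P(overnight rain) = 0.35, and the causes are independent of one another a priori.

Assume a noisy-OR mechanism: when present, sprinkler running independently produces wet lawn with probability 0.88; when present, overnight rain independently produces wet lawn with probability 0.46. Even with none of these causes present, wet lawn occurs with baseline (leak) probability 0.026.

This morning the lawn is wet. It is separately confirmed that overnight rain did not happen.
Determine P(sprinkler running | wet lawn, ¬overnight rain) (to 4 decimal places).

Under noisy-OR, P(wet lawn | causes) = 1 − (1−0.026)·∏(1−qᵢ) over the active causes.
P(wet lawn | ¬overnight rain) = 0.026*0.96 + 0.88312*0.04 = 0.024960 + 0.035325 = 0.060285
The sprinkler running-present share is 0.88312*0.04 = 0.035325.
Hence the posterior is 0.035325/0.060285 ≈ 0.5860.

P(sprinkler running | wet lawn, ¬overnight rain) ≈ 0.5860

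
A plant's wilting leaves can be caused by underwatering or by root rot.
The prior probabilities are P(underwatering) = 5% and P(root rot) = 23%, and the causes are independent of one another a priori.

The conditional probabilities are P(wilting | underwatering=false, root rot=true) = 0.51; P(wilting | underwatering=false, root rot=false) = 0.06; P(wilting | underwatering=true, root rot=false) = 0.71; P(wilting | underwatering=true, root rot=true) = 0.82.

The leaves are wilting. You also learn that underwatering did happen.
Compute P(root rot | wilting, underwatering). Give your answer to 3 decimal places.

Weight on root rot=true, given the evidence: 0.82·0.23 = 0.188600
Normalizer over all consistent configurations: 0.71·0.77 + 0.82·0.23 = 0.735300
Posterior = 0.188600 / 0.735300 ≈ 0.256

P(root rot | wilting, underwatering) ≈ 0.256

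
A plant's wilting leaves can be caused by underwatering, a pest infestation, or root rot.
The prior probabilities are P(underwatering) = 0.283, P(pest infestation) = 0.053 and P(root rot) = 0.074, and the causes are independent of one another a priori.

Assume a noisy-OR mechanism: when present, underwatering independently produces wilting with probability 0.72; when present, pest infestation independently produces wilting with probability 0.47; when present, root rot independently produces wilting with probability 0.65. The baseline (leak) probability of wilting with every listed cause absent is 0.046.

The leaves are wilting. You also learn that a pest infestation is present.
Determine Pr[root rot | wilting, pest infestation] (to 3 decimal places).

Under noisy-OR, P(wilting | causes) = 1 − (1−0.046)·∏(1−qᵢ) over the active causes.
Enumerate the 4 (underwatering, root rot) configurations and weight by the priors:
  P(wilting | pest infestation) = 0.49438*0.717*0.926 + 0.823033*0.717*0.074 + 0.858426*0.283*0.926 + 0.950449*0.283*0.074
        = 0.328240 + 0.043668 + 0.224957 + 0.019904 = 0.616769
The terms with root rot present sum to 0.063572, so
  P(root rot | wilting, pest infestation) = 0.063572 / 0.616769 ≈ 0.103

Pr[root rot | wilting, pest infestation] ≈ 0.103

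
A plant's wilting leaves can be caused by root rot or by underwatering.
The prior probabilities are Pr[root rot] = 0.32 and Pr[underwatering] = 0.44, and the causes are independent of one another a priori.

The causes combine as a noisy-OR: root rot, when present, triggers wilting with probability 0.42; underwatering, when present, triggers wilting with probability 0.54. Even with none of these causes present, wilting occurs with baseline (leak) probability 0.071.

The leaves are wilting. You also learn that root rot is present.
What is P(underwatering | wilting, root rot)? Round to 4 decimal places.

Under noisy-OR, P(wilting | causes) = 1 − (1−0.071)·∏(1−qᵢ) over the active causes.
Numerator (weight on configurations with underwatering): 0.752143·0.44 = 0.330943
Denominator P(wilting | root rot): 0.46118·0.56 + 0.752143·0.44 = 0.589204
P(underwatering | wilting, root rot) = 0.330943/0.589204 ≈ 0.5617

P(underwatering | wilting, root rot) ≈ 0.5617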